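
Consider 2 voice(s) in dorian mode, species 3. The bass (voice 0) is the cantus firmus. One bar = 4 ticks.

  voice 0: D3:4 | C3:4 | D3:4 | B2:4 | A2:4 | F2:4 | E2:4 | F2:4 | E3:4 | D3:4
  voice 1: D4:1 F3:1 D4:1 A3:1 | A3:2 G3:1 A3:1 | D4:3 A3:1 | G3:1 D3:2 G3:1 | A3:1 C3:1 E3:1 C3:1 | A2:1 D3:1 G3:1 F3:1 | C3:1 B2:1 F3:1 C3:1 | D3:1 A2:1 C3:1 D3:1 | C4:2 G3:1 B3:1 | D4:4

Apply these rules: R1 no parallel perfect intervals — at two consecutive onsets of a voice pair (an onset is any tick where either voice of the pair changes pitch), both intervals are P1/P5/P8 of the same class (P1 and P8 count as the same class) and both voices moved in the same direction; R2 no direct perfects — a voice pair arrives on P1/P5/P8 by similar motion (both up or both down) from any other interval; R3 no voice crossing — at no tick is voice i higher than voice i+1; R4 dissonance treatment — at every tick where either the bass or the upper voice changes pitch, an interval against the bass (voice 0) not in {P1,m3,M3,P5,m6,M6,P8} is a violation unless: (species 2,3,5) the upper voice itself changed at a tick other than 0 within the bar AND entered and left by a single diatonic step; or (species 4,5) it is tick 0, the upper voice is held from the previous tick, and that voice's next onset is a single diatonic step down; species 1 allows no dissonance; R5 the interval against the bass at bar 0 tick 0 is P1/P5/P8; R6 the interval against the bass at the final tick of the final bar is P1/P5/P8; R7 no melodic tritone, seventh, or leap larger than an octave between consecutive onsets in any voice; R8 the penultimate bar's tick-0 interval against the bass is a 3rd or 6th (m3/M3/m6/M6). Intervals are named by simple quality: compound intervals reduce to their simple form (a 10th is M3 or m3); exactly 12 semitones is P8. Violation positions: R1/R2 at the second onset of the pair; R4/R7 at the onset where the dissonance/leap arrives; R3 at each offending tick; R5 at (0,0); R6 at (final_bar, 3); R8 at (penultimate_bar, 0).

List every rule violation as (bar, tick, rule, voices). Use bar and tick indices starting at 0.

bar 0: v0=D3 v1=D4 downbeat P8
bar 1: v0=C3 v1=A3 downbeat M6
bar 2: v0=D3 v1=D4 downbeat P8
bar 3: v0=B2 v1=G3 downbeat m6
bar 4: v0=A2 v1=A3 downbeat P8
bar 5: v0=F2 v1=A2 downbeat M3
bar 6: v0=E2 v1=C3 downbeat m6
bar 7: v0=F2 v1=D3 downbeat M6
bar 8: v0=E3 v1=C4 downbeat m6
bar 9: v0=D3 v1=D4 downbeat P8
  -> R2 @ bar 2 tick 0 v(0, 1): C3/A3 M6 -> D3/D4 P8 similar
  -> R4 @ bar 5 tick 2 v(0, 1): F2/G3 M2 untreated
  -> R4 @ bar 6 tick 2 v(0, 1): E2/F3 m2 untreated
  -> R7 @ bar 6 tick 2 v(1,): B2->F3 leap 6st
  -> R7 @ bar 8 tick 0 v(0,): F2->E3 leap 11st
  -> R7 @ bar 8 tick 0 v(1,): D3->C4 leap 10st

(2, 0, R2, (0, 1))
(5, 2, R4, (0, 1))
(6, 2, R4, (0, 1))
(6, 2, R7, (1,))
(8, 0, R7, (0,))
(8, 0, R7, (1,))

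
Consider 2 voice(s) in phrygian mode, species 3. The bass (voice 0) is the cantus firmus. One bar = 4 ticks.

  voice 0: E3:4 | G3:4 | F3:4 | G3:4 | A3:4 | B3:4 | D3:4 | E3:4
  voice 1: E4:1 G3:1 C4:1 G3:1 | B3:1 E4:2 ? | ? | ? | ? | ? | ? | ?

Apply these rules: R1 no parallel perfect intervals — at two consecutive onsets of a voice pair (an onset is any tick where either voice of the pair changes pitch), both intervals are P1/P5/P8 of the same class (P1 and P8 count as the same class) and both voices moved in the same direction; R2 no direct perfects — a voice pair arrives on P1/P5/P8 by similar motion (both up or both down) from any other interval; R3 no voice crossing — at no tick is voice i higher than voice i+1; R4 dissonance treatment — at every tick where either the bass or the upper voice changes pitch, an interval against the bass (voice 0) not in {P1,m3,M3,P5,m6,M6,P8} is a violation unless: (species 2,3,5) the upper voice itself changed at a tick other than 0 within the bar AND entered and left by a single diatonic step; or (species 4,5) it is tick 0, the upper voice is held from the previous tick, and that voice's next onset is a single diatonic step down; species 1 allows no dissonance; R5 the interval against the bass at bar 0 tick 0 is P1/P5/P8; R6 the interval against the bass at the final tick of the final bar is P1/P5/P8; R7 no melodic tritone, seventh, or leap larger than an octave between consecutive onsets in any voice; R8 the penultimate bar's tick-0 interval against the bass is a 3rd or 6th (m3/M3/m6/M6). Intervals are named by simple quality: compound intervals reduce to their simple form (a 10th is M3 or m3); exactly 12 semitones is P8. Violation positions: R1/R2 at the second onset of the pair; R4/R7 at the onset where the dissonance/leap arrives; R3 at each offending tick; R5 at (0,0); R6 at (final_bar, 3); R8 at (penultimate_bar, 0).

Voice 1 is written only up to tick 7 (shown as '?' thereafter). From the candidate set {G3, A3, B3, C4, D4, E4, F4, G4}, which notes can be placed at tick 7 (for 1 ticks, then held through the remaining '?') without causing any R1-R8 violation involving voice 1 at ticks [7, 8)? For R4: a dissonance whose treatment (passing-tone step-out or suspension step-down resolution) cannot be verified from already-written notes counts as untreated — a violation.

G3: legal
A3: violates R4
B3: legal
C4: violates R4
D4: legal
E4: legal
F4: violates R4
G4: legal

{B3, D4, E4, G3, G4}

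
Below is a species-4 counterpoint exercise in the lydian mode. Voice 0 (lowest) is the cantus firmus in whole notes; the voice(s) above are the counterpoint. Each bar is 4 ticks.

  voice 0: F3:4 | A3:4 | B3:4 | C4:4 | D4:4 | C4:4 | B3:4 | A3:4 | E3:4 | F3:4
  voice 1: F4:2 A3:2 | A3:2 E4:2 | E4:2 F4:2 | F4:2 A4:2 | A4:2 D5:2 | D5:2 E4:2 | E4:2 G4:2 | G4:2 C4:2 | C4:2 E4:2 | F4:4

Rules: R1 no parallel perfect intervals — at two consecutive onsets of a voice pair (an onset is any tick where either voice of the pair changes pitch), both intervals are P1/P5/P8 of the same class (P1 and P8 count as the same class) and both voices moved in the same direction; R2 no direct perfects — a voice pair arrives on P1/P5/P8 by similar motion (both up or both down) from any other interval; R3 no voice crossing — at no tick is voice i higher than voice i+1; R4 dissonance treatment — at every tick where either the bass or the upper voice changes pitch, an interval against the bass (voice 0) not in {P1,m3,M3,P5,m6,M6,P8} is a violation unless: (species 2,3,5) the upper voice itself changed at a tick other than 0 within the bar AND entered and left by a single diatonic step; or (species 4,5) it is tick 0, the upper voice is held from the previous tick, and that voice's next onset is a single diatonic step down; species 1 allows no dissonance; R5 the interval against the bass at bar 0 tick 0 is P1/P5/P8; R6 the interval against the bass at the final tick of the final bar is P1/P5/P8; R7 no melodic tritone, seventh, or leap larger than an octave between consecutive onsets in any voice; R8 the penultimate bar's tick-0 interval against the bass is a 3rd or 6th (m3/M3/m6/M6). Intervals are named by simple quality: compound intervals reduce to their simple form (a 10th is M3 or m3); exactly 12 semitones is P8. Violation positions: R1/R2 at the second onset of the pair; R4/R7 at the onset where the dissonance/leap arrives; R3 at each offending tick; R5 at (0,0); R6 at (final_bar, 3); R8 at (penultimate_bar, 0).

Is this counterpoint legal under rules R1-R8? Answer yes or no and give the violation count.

bar 0: v0=F3 v1=F4 (P8)
bar 1: v0=A3 v1=A3 (P1)
bar 2: v0=B3 v1=E4 (P4)
bar 3: v0=C4 v1=F4 (P4)
bar 4: v0=D4 v1=A4 (P5)
bar 5: v0=C4 v1=D5 (M2)
bar 6: v0=B3 v1=E4 (P4)
bar 7: v0=A3 v1=G4 (m7)
bar 8: v0=E3 v1=C4 (m6)
bar 9: v0=F3 v1=F4 (P8)
  R4 @ bar2.0: B3/E4 P4 untreated
  R4 @ bar2.2: B3/F4 TT untreated
  R4 @ bar3.0: C4/F4 P4 untreated
  R4 @ bar5.0: C4/D5 M2 untreated
  R7 @ bar5.2: D5->E4 leap 10st
  R4 @ bar6.0: B3/E4 P4 untreated
  R4 @ bar7.0: A3/G4 m7 untreated
  R1 @ bar9.0: E3/E4 P8 -> F3/F4 P8 similar

No (8 violations)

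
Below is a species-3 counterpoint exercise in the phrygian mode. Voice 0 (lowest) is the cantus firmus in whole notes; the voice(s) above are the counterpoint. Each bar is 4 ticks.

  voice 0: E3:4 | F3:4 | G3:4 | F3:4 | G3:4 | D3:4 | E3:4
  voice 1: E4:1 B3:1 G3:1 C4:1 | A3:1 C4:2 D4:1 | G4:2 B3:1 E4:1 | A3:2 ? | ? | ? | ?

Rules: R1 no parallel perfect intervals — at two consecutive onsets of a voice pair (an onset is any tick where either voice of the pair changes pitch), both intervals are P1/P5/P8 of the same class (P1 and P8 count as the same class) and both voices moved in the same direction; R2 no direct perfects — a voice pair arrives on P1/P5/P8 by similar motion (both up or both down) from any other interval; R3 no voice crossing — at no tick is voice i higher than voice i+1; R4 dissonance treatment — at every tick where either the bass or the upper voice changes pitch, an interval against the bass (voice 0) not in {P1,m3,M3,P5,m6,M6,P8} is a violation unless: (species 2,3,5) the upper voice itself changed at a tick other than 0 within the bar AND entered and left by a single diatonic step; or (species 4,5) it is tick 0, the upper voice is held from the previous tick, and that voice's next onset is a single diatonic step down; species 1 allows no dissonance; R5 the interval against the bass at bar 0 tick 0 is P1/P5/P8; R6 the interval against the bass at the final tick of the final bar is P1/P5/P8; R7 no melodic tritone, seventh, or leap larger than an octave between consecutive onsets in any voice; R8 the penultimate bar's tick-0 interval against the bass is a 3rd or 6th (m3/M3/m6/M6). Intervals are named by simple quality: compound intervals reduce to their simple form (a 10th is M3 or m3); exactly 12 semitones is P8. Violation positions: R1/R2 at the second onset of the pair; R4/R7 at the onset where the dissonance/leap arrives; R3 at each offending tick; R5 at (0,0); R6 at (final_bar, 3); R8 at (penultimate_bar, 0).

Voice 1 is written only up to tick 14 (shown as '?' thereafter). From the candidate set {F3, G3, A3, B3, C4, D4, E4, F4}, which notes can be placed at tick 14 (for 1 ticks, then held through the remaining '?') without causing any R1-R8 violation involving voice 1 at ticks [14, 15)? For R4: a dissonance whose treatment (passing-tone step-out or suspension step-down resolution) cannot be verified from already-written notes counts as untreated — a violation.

{A3, C4, D4, F3, F4}

F3: legal
G3: violates R4
A3: legal
B3: violates R4
C4: legal
D4: legal
E4: violates R4
F4: legal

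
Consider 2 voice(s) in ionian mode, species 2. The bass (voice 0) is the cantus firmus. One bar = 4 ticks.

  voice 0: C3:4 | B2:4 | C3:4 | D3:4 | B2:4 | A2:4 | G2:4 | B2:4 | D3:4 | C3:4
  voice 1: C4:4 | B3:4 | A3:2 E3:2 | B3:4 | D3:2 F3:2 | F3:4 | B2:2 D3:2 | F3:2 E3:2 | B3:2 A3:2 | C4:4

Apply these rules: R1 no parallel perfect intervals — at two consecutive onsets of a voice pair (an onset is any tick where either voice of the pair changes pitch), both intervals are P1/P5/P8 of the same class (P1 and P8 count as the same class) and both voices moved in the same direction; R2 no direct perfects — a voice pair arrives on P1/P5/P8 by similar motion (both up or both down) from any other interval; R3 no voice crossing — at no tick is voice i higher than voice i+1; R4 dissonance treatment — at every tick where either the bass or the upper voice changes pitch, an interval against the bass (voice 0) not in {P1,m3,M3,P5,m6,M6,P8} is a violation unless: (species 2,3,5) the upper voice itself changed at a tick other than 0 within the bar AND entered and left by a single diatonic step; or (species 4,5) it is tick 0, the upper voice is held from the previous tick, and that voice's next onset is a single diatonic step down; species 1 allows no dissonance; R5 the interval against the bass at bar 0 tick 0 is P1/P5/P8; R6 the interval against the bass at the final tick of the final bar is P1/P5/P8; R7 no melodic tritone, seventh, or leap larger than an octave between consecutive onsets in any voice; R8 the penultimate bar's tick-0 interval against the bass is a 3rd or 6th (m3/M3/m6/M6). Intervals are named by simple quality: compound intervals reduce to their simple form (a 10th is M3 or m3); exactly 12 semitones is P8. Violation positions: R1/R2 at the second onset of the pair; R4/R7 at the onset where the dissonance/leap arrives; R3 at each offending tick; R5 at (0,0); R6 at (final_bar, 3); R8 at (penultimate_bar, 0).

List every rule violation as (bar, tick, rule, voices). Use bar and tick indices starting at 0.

(1, 0, R1, (0, 1))
(4, 2, R4, (0, 1))
(6, 0, R7, (1,))
(7, 0, R4, (0, 1))
(7, 2, R4, (0, 1))

bar 0: v0=C3 v1=C4 downbeat P8
bar 1: v0=B2 v1=B3 downbeat P8
bar 2: v0=C3 v1=A3 downbeat M6
bar 3: v0=D3 v1=B3 downbeat M6
bar 4: v0=B2 v1=D3 downbeat m3
bar 5: v0=A2 v1=F3 downbeat m6
bar 6: v0=G2 v1=B2 downbeat M3
bar 7: v0=B2 v1=F3 downbeat TT
bar 8: v0=D3 v1=B3 downbeat M6
bar 9: v0=C3 v1=C4 downbeat P8
  -> R1 @ bar 1 tick 0 v(0, 1): C3/C4 P8 -> B2/B3 P8 similar
  -> R4 @ bar 4 tick 2 v(0, 1): B2/F3 TT untreated
  -> R7 @ bar 6 tick 0 v(1,): F3->B2 leap 6st
  -> R4 @ bar 7 tick 0 v(0, 1): B2/F3 TT untreated
  -> R4 @ bar 7 tick 2 v(0, 1): B2/E3 P4 untreated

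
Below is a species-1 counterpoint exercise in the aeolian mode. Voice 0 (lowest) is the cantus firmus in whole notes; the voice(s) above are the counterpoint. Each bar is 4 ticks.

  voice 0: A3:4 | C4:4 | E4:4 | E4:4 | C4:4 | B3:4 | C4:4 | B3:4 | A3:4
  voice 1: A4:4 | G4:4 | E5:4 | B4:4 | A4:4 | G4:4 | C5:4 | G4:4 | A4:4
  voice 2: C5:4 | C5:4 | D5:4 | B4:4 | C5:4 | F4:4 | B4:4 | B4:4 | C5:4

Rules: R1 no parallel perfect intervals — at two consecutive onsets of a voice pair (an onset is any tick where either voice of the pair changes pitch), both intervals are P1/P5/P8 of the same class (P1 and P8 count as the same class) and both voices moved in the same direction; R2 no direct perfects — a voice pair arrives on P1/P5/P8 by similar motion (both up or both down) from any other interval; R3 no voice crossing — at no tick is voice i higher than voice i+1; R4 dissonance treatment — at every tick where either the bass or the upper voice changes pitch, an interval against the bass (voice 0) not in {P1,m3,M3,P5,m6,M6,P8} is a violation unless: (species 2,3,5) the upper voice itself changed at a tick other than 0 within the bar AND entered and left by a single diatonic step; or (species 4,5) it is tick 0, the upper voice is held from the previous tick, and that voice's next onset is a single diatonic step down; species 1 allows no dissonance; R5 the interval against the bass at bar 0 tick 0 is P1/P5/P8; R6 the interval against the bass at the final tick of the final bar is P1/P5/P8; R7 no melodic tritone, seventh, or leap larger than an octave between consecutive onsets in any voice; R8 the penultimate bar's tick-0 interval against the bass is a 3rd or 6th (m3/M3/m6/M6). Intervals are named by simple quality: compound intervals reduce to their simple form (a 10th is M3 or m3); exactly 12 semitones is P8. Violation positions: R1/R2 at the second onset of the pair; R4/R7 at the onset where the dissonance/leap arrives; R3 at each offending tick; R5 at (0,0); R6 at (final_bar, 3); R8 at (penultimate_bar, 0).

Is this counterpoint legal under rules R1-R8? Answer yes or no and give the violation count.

No (22 violations)

bar 0: v0=A3 v1=A4 v2=C5 (m3)
bar 1: v0=C4 v1=G4 v2=C5 (P8)
bar 2: v0=E4 v1=E5 v2=D5 (m7)
bar 3: v0=E4 v1=B4 v2=B4 (P5)
bar 4: v0=C4 v1=A4 v2=C5 (P8)
bar 5: v0=B3 v1=G4 v2=F4 (TT)
bar 6: v0=C4 v1=C5 v2=B4 (M7)
bar 7: v0=B3 v1=G4 v2=B4 (P8)
bar 8: v0=A3 v1=A4 v2=C5 (m3)
  R5 @ bar0.0: opens on m3
  R2 @ bar2.0: C4/G4 P5 -> E4/E5 P8 similar
  R3 @ bar2.0: E5 above D5
  R4 @ bar2.0: E4/D5 m7 untreated
  R3 @ bar2.1: E5 above D5
  R3 @ bar2.2: E5 above D5
  R3 @ bar2.3: E5 above D5
  R2 @ bar3.0: E5/D5 M2 -> B4/B4 P1 similar
  R3 @ bar5.0: G4 above F4
  R4 @ bar5.0: B3/F4 TT untreated
  R3 @ bar5.1: G4 above F4
  R3 @ bar5.2: G4 above F4
  R3 @ bar5.3: G4 above F4
  R2 @ bar6.0: B3/G4 m6 -> C4/C5 P8 similar
  R3 @ bar6.0: C5 above B4
  R4 @ bar6.0: C4/B4 M7 untreated
  R7 @ bar6.0: F4->B4 leap 6st
  R3 @ bar6.1: C5 above B4
  R3 @ bar6.2: C5 above B4
  R3 @ bar6.3: C5 above B4
  R8 @ bar7.0: penult P8 not 3rd/6th
  R6 @ bar8.3: closes on m3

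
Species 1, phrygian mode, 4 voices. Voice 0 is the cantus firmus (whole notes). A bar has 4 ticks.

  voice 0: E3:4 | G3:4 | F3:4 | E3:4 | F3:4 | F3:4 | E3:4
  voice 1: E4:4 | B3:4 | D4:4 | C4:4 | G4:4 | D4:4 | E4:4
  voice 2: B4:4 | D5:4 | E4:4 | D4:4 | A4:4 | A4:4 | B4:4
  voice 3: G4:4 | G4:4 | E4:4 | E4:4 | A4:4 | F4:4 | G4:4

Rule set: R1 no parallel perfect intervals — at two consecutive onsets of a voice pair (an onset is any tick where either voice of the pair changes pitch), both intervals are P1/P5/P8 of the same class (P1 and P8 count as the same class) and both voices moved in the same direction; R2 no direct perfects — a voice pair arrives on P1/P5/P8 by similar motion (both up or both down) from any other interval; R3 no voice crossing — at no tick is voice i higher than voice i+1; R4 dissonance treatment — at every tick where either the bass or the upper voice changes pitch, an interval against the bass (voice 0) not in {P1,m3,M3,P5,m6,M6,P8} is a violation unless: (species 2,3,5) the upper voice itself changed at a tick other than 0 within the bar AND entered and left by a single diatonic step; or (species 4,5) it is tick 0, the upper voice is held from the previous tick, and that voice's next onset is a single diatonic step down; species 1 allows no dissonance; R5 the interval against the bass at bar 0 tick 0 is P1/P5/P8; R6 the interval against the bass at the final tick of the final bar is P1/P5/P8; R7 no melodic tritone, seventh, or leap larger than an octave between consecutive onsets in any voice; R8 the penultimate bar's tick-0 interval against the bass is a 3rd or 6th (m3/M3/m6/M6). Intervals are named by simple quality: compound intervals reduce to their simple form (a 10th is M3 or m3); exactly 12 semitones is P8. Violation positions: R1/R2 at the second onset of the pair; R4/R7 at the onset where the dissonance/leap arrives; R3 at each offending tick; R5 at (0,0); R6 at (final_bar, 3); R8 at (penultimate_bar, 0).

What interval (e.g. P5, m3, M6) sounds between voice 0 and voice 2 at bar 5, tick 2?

M3

voice 0=F3 voice 2=A4 -> M3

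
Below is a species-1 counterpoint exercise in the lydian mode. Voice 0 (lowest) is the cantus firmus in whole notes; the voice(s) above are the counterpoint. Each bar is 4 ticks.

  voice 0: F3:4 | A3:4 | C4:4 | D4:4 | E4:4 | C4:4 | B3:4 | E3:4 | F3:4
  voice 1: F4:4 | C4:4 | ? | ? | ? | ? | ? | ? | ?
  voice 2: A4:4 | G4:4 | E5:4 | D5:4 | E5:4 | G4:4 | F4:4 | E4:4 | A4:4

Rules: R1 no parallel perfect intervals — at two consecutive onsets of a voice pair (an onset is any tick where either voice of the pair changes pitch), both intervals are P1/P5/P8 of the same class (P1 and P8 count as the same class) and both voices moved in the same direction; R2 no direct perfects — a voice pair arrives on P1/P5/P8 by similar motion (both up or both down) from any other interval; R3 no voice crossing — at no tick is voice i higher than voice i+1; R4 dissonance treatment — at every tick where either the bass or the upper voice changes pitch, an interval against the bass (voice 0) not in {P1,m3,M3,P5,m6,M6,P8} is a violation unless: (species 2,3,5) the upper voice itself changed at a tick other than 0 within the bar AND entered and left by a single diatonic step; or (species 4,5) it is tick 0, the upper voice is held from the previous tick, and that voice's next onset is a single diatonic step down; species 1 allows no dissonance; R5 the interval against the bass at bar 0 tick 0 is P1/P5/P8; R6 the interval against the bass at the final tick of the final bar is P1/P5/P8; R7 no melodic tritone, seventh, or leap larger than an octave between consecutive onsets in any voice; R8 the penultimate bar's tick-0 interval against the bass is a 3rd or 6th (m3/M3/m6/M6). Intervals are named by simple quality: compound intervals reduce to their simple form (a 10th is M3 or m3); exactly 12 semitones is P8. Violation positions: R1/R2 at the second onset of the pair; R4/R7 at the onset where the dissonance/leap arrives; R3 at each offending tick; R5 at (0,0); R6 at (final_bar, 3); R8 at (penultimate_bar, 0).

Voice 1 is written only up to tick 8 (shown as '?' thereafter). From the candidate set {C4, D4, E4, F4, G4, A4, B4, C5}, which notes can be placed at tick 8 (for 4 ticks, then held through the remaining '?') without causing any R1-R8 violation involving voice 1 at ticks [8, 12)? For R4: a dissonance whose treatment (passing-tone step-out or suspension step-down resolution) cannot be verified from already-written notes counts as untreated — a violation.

{C4}

C4: legal
D4: violates R4
E4: violates R2
F4: violates R4
G4: violates R2
A4: violates R1
B4: violates R4,R7
C5: violates R2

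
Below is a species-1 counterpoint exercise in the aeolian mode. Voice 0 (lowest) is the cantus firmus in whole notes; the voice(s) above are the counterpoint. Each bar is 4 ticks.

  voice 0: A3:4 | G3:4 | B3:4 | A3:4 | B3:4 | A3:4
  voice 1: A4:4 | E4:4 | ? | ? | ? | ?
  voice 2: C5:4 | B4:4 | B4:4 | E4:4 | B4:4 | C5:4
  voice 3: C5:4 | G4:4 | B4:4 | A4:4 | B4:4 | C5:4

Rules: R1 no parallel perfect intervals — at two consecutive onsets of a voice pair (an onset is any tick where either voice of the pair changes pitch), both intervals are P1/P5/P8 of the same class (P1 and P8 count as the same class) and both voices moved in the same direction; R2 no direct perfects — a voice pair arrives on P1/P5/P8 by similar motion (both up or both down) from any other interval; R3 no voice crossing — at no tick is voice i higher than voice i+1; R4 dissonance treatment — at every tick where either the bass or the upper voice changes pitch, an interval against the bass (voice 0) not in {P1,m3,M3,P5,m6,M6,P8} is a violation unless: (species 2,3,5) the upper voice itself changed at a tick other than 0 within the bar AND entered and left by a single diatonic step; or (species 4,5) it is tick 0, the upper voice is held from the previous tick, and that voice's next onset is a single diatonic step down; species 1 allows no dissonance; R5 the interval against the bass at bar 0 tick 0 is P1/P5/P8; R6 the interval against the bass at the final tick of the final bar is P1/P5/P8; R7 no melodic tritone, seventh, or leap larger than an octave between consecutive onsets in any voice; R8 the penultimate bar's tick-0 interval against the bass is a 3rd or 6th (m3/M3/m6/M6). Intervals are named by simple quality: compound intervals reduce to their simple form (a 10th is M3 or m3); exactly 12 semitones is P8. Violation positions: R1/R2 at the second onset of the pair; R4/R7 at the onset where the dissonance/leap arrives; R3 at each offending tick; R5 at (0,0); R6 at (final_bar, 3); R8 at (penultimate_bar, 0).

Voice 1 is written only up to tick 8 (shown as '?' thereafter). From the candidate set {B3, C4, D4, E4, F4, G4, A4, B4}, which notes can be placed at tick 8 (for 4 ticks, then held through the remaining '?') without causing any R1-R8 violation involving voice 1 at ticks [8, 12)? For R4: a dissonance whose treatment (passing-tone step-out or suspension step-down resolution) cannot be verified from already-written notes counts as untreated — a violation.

B3: legal
C4: violates R4
D4: legal
E4: violates R4
F4: violates R4
G4: legal
A4: violates R4
B4: violates R2

{B3, D4, G4}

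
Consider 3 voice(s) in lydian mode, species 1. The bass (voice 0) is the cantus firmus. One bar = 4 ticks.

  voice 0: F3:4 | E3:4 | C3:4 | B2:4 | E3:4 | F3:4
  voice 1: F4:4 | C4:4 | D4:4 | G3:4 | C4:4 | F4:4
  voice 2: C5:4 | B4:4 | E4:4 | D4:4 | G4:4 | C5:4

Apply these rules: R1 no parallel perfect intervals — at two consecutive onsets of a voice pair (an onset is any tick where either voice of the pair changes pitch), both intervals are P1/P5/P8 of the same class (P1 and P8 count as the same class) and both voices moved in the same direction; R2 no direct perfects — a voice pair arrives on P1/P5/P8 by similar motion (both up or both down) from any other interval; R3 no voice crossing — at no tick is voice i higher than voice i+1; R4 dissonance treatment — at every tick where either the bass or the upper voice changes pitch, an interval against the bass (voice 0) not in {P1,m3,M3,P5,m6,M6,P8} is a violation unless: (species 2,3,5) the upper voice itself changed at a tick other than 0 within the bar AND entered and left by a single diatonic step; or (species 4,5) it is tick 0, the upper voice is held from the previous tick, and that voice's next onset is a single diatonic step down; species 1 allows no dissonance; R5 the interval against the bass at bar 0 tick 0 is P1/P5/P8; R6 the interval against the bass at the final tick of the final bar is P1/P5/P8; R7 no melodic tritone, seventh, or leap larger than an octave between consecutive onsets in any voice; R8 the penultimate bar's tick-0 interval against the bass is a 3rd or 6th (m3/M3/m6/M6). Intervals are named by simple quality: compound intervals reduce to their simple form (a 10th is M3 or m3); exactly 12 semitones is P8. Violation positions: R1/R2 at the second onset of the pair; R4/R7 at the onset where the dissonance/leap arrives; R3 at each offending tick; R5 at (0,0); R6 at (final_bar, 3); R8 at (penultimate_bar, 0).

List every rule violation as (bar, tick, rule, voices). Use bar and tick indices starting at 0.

bar 0: v0=F3 v1=F4 v2=C5 downbeat P5
bar 1: v0=E3 v1=C4 v2=B4 downbeat P5
bar 2: v0=C3 v1=D4 v2=E4 downbeat M3
bar 3: v0=B2 v1=G3 v2=D4 downbeat m3
bar 4: v0=E3 v1=C4 v2=G4 downbeat m3
bar 5: v0=F3 v1=F4 v2=C5 downbeat P5
  -> R1 @ bar 1 tick 0 v(0, 2): F3/C5 P5 -> E3/B4 P5 similar
  -> R4 @ bar 2 tick 0 v(0, 1): C3/D4 M2 untreated
  -> R2 @ bar 3 tick 0 v(1, 2): D4/E4 M2 -> G3/D4 P5 similar
  -> R1 @ bar 4 tick 0 v(1, 2): G3/D4 P5 -> C4/G4 P5 similar
  -> R1 @ bar 5 tick 0 v(1, 2): C4/G4 P5 -> F4/C5 P5 similar
  -> R2 @ bar 5 tick 0 v(0, 1): E3/C4 m6 -> F3/F4 P8 similar
  -> R2 @ bar 5 tick 0 v(0, 2): E3/G4 m3 -> F3/C5 P5 similar

(1, 0, R1, (0, 2))
(2, 0, R4, (0, 1))
(3, 0, R2, (1, 2))
(4, 0, R1, (1, 2))
(5, 0, R1, (1, 2))
(5, 0, R2, (0, 1))
(5, 0, R2, (0, 2))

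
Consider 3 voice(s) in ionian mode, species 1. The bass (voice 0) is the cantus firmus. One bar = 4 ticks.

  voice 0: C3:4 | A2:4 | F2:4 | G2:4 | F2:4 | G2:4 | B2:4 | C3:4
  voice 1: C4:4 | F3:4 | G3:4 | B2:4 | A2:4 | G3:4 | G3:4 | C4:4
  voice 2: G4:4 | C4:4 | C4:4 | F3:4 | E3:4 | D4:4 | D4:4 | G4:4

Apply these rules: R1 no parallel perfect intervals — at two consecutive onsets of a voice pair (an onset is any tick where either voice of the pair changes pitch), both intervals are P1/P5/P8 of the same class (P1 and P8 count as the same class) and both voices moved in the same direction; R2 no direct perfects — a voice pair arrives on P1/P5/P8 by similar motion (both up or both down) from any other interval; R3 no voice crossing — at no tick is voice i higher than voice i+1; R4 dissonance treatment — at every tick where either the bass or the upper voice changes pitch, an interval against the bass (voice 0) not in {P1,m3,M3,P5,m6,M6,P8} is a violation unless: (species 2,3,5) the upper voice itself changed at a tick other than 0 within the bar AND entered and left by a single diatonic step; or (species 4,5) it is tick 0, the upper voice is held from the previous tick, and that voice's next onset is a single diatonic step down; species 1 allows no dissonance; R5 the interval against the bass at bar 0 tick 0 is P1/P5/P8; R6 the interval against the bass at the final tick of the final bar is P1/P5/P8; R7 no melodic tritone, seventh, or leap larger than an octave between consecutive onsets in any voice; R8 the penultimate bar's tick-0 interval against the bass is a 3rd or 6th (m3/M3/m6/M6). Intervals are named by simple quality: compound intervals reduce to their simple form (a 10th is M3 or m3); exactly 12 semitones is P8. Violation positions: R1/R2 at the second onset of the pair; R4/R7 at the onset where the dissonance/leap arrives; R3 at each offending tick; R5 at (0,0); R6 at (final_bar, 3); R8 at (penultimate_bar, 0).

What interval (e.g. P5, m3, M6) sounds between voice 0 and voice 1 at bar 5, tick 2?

P8

voice 0=G2 voice 1=G3 -> P8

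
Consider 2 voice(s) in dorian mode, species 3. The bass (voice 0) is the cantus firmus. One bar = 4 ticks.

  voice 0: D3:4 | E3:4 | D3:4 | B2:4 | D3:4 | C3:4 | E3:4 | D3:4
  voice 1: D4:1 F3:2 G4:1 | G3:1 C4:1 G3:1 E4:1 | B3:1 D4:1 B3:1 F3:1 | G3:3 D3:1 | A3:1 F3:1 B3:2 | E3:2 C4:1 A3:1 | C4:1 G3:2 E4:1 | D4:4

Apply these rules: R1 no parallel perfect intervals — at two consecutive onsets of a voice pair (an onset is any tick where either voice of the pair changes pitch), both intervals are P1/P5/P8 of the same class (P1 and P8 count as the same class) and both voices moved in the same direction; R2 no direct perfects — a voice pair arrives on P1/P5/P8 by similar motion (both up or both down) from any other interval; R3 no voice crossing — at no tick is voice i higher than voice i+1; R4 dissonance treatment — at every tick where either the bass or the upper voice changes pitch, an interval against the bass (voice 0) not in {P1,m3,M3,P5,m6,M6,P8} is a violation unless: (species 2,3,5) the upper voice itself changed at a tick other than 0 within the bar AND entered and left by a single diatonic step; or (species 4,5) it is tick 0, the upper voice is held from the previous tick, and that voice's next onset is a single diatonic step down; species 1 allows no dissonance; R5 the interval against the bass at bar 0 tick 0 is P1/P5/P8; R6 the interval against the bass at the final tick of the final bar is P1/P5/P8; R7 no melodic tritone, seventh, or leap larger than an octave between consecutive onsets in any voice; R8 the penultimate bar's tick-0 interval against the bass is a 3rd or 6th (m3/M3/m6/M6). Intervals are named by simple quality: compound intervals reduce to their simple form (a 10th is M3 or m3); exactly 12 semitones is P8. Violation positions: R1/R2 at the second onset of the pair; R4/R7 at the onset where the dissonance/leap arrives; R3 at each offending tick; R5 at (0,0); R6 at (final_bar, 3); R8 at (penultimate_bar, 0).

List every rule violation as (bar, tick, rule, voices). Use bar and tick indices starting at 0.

bar 0: v0=D3 v1=D4 downbeat P8
bar 1: v0=E3 v1=G3 downbeat m3
bar 2: v0=D3 v1=B3 downbeat M6
bar 3: v0=B2 v1=G3 downbeat m6
bar 4: v0=D3 v1=A3 downbeat P5
bar 5: v0=C3 v1=E3 downbeat M3
bar 6: v0=E3 v1=C4 downbeat m6
bar 7: v0=D3 v1=D4 downbeat P8
  -> R4 @ bar 0 tick 3 v(0, 1): D3/G4 P4 untreated
  -> R7 @ bar 0 tick 3 v(1,): F3->G4 leap 14st
  -> R7 @ bar 2 tick 3 v(1,): B3->F3 leap 6st
  -> R2 @ bar 4 tick 0 v(0, 1): B2/D3 m3 -> D3/A3 P5 similar
  -> R7 @ bar 4 tick 2 v(1,): F3->B3 leap 6st
  -> R1 @ bar 7 tick 0 v(0, 1): E3/E4 P8 -> D3/D4 P8 similar

(0, 3, R4, (0, 1))
(0, 3, R7, (1,))
(2, 3, R7, (1,))
(4, 0, R2, (0, 1))
(4, 2, R7, (1,))
(7, 0, R1, (0, 1))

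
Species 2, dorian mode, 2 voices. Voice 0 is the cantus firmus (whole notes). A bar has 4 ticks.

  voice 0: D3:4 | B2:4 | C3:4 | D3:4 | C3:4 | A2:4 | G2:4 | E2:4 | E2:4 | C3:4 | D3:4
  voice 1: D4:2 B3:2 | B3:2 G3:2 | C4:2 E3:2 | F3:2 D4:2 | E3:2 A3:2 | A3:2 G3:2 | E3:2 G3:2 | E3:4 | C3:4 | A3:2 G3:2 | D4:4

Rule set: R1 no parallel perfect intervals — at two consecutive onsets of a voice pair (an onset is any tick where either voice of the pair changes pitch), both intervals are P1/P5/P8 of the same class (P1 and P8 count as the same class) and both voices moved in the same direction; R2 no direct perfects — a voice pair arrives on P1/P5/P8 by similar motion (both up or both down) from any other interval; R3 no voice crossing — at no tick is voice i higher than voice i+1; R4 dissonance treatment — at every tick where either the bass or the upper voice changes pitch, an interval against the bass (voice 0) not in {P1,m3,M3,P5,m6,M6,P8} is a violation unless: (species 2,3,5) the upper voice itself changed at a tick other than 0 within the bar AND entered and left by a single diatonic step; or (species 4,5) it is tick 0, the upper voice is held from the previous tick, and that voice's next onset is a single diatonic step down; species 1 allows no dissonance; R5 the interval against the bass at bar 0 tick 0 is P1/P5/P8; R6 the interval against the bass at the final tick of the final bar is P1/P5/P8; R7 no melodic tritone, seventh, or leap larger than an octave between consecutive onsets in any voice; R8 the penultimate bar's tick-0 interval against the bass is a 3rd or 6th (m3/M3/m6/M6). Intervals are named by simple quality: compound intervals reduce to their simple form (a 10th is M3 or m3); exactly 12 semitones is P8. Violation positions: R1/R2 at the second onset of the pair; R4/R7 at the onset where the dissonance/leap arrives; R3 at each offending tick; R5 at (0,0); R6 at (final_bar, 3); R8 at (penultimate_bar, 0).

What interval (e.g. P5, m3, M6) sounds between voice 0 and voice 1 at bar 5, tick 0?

voice 0=A2 voice 1=A3 -> P8

P8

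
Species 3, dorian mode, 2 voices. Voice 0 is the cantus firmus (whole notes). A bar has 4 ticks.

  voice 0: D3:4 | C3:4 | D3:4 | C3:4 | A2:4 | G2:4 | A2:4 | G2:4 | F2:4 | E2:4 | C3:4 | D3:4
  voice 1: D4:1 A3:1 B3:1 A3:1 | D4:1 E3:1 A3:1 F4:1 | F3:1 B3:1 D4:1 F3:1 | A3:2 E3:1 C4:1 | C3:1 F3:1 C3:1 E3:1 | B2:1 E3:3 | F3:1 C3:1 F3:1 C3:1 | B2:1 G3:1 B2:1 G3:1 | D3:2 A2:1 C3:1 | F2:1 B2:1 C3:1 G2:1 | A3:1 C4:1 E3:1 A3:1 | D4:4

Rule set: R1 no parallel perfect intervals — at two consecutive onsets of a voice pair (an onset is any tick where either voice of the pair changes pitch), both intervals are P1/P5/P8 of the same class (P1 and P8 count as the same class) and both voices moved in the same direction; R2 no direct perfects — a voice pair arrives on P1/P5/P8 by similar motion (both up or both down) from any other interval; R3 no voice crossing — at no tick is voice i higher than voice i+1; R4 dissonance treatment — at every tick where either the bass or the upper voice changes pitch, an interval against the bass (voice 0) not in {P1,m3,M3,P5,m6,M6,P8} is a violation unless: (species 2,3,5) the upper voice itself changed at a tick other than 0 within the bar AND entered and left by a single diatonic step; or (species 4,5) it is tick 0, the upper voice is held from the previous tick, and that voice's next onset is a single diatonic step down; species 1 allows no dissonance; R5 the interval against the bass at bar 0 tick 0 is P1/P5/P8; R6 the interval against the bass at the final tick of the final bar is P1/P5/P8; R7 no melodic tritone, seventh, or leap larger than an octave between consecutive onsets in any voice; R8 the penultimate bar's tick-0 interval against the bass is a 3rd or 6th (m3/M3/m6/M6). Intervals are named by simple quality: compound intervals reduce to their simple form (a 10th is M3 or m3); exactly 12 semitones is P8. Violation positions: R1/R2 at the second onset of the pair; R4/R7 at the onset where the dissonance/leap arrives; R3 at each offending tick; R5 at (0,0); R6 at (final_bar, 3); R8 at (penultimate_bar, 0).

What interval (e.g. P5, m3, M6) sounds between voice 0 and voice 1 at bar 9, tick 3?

voice 0=E2 voice 1=G2 -> m3

m3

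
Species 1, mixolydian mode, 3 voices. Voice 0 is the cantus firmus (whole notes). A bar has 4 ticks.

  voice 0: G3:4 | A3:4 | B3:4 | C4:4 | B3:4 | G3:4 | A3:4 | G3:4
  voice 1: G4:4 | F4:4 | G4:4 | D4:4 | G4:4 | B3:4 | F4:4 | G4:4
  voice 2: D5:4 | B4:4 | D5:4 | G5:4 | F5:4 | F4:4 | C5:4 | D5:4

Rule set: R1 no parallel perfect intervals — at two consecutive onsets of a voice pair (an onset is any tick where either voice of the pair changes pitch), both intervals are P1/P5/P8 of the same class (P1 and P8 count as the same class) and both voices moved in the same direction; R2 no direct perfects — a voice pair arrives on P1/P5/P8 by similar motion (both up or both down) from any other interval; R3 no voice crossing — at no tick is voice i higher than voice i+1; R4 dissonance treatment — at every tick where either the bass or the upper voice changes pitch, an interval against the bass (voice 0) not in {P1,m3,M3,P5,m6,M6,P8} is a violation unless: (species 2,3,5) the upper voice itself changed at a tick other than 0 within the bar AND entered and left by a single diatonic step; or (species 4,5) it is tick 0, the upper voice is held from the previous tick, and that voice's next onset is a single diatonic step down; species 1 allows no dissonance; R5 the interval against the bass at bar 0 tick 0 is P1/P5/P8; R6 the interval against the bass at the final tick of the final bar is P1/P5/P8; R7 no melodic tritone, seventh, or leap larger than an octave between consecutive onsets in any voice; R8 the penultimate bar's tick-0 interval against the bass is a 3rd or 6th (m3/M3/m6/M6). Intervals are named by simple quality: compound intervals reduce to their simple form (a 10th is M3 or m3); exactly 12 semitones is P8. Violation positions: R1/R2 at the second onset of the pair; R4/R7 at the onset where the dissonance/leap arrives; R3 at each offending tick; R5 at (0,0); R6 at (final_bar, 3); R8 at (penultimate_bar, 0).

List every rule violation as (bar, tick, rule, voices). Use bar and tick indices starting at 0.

(1, 0, R4, (0, 2))
(2, 0, R2, (1, 2))
(3, 0, R2, (0, 2))
(3, 0, R4, (0, 1))
(4, 0, R4, (0, 2))
(5, 0, R4, (0, 2))
(6, 0, R2, (1, 2))
(6, 0, R7, (1,))
(7, 0, R1, (1, 2))

bar 0: v0=G3 v1=G4 v2=D5 downbeat P5
bar 1: v0=A3 v1=F4 v2=B4 downbeat M2
bar 2: v0=B3 v1=G4 v2=D5 downbeat m3
bar 3: v0=C4 v1=D4 v2=G5 downbeat P5
bar 4: v0=B3 v1=G4 v2=F5 downbeat TT
bar 5: v0=G3 v1=B3 v2=F4 downbeat m7
bar 6: v0=A3 v1=F4 v2=C5 downbeat m3
bar 7: v0=G3 v1=G4 v2=D5 downbeat P5
  -> R4 @ bar 1 tick 0 v(0, 2): A3/B4 M2 untreated
  -> R2 @ bar 2 tick 0 v(1, 2): F4/B4 TT -> G4/D5 P5 similar
  -> R2 @ bar 3 tick 0 v(0, 2): B3/D5 m3 -> C4/G5 P5 similar
  -> R4 @ bar 3 tick 0 v(0, 1): C4/D4 M2 untreated
  -> R4 @ bar 4 tick 0 v(0, 2): B3/F5 TT untreated
  -> R4 @ bar 5 tick 0 v(0, 2): G3/F4 m7 untreated
  -> R2 @ bar 6 tick 0 v(1, 2): B3/F4 TT -> F4/C5 P5 similar
  -> R7 @ bar 6 tick 0 v(1,): B3->F4 leap 6st
  -> R1 @ bar 7 tick 0 v(1, 2): F4/C5 P5 -> G4/D5 P5 similar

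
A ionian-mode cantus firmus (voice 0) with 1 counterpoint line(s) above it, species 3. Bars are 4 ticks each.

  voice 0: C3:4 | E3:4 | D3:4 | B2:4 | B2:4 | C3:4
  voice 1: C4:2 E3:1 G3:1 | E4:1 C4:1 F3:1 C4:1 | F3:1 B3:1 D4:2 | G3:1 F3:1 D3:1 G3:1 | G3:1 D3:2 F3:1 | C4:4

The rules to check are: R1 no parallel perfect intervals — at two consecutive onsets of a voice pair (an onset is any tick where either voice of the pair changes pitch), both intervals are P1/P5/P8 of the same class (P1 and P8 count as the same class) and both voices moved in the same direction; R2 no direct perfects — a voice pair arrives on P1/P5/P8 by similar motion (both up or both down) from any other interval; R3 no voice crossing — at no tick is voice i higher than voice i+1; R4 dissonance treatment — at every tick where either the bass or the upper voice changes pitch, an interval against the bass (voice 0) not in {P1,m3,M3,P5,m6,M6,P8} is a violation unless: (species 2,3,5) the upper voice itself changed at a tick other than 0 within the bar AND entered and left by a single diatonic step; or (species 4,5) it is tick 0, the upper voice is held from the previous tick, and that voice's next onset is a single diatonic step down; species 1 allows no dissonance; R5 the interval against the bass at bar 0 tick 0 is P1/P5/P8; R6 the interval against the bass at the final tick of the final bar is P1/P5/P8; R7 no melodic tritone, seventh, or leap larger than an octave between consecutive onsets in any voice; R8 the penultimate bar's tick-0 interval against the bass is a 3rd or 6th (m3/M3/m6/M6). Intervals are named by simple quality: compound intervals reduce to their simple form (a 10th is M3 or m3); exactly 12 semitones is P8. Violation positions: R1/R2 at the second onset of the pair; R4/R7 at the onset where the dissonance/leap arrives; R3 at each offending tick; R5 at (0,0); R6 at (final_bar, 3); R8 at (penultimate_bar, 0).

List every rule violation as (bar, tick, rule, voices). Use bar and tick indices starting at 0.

(1, 0, R2, (0, 1))
(1, 2, R4, (0, 1))
(2, 1, R7, (1,))
(3, 1, R4, (0, 1))
(4, 3, R4, (0, 1))
(5, 0, R2, (0, 1))

bar 0: v0=C3 v1=C4 downbeat P8
bar 1: v0=E3 v1=E4 downbeat P8
bar 2: v0=D3 v1=F3 downbeat m3
bar 3: v0=B2 v1=G3 downbeat m6
bar 4: v0=B2 v1=G3 downbeat m6
bar 5: v0=C3 v1=C4 downbeat P8
  -> R2 @ bar 1 tick 0 v(0, 1): C3/G3 P5 -> E3/E4 P8 similar
  -> R4 @ bar 1 tick 2 v(0, 1): E3/F3 m2 untreated
  -> R7 @ bar 2 tick 1 v(1,): F3->B3 leap 6st
  -> R4 @ bar 3 tick 1 v(0, 1): B2/F3 TT untreated
  -> R4 @ bar 4 tick 3 v(0, 1): B2/F3 TT untreated
  -> R2 @ bar 5 tick 0 v(0, 1): B2/F3 TT -> C3/C4 P8 similar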